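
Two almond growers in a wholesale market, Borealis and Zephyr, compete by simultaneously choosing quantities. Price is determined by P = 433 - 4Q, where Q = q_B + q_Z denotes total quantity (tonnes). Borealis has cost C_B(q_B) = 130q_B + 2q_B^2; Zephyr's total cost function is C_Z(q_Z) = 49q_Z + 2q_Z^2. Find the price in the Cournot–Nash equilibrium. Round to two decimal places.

261.25

Borealis's profit: π_B = (433 - 4Q)q_B - (130q_B + 2q_B²). Setting ∂π_B/∂q_B = 0: 303 - 12q_B - 4(q_Z) = 0.
Zephyr's first-order condition: 384 - 12q_Z - 4(q_B) = 0.
Best responses: q_B = (303 - 4q_Z)/12, q_Z = (384 - 4q_B)/12.
Solving the pair: q_B = 525/32, q_Z = 849/32.
Total output Q = 687/16, so price P = 433 - 4·(687/16) = 1045/4.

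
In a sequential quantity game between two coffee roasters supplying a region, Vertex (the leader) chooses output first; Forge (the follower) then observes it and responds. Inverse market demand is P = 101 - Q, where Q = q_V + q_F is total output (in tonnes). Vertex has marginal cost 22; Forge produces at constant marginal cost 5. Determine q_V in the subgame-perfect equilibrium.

The follower Forge best-responds to any q_V: π_F = (101 - Q)q_F - 5q_F.
Setting the follower's marginal profit to zero, 96 - q_V - 2q_F = 0, i.e. q_F = (96 - q_V)/2.
Vertex substitutes q_F(q_V) into its own profit: π_V = q_V(101 - q_V - (96 - q_V)/2) - 22q_V = (53 - (1/2)q_V)q_V - 22q_V.
The leader's first-order condition 31 - q_V = 0 yields q_V = 31.
Then q_F = (96 - 31)/2 = 65/2.

31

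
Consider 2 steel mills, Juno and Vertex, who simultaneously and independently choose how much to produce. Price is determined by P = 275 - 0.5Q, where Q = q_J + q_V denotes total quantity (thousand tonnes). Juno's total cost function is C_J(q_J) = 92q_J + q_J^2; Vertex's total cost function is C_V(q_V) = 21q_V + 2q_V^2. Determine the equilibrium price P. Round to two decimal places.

Juno's profit: π_J = (275 - 0.5Q)q_J - (92q_J + q_J²). Setting ∂π_J/∂q_J = 0: 183 - 3q_J - (1/2)(q_V) = 0.
Vertex's first-order condition: 254 - 5q_V - (1/2)(q_J) = 0.
So q_J = (183 - (1/2)q_V)/3 and q_V = (254 - (1/2)q_J)/5.
Substituting one into the other gives q_J = 53.4237 and q_V = 45.4576.
Total output Q = 98.8814, so price P = 275 - (1/2)·98.8814 = 225.5593.

225.56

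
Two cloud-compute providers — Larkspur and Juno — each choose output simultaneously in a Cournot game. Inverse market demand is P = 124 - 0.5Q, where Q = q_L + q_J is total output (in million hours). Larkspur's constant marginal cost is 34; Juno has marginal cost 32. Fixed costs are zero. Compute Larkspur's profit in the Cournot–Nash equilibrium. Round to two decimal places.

Larkspur's profit: π_L = (124 - 0.5Q)q_L - (34q_L). Setting ∂π_L/∂q_L = 0: 90 - q_L - (1/2)(q_J) = 0.
Juno's profit: π_J = (124 - 0.5Q)q_J - (32q_J). Setting ∂π_J/∂q_J = 0: 92 - q_J - (1/2)(q_L) = 0.
So q_L = (90 - (1/2)q_J) and q_J = (92 - (1/2)q_L).
Solving the pair: q_L = 176/3, q_J = 188/3.
Price P = 124 - (1/2)·(364/3) = 190/3.
Larkspur's profit: (190/3 - 34)·(176/3) = 1720.8889.

1720.89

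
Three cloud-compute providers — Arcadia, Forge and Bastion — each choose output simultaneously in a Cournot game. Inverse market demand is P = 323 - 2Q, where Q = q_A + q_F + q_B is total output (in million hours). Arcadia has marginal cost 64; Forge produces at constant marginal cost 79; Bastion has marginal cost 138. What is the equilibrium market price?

Arcadia's profit: π_A = (323 - 2Q)q_A - (64q_A). Setting ∂π_A/∂q_A = 0: 259 - 4q_A - 2(q_F + q_B) = 0.
Forge's first-order condition: 244 - 4q_F - 2(q_A + q_B) = 0.
Bastion's first-order condition: 185 - 4q_B - 2(q_A + q_F) = 0.
Adding the 3 conditions: 688 − 4Q − 4Q = 0, i.e. Q = 86.
Back-substituting: q_A = (259 − 172)/2 = 87/2, q_F = (244 − 172)/2 = 36, q_B = (185 − 172)/2 = 13/2.
Total output Q = 86, so price P = 323 - 2·86 = 151.

151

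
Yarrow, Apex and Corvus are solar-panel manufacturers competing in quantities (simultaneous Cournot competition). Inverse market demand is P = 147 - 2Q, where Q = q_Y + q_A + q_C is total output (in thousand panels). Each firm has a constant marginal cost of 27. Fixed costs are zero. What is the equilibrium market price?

57

A representative firm's profit is π_i = q_i(147 - 2Q) - 27q_i.
First-order condition (treating rivals' output as given): 120 - 4q_i - 2·Σ_{j≠i} q_j = 0.
With identical firms every q_j equals q_i, so Σ_{j≠i} q_j = 2q_i and 120 = 8q_i, giving q_i = 15.
Total output Q = 45, so price P = 147 - 2·45 = 57.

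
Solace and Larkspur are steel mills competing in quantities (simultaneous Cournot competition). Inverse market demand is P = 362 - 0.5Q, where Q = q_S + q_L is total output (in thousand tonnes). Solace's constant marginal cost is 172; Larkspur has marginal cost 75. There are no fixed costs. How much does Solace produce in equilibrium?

62

Solace's profit: π_S = (362 - 0.5Q)q_S - (172q_S). Setting ∂π_S/∂q_S = 0: 190 - q_S - (1/2)(q_L) = 0.
Larkspur's profit: π_L = (362 - 0.5Q)q_L - (75q_L). Setting ∂π_L/∂q_L = 0: 287 - q_L - (1/2)(q_S) = 0.
So q_S = (190 - (1/2)q_L) and q_L = (287 - (1/2)q_S).
Solving the pair: q_S = 62, q_L = 256.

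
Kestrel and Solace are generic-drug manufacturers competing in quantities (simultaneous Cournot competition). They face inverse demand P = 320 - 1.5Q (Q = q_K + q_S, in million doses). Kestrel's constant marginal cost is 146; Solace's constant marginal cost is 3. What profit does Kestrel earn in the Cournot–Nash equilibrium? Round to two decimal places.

Kestrel's profit: π_K = (320 - 1.5Q)q_K - (146q_K). Setting ∂π_K/∂q_K = 0: 174 - 3q_K - (3/2)(q_S) = 0.
Solace's profit: π_S = (320 - 1.5Q)q_S - (3q_S). Setting ∂π_S/∂q_S = 0: 317 - 3q_S - (3/2)(q_K) = 0.
So q_K = (174 - (3/2)q_S)/3 and q_S = (317 - (3/2)q_K)/3.
Substituting one into the other gives q_K = 62/9 and q_S = 920/9.
Price P = 320 - (3/2)·(982/9) = 469/3.
Kestrel's profit: (469/3 - 146)·(62/9) = 1922/27.

71.19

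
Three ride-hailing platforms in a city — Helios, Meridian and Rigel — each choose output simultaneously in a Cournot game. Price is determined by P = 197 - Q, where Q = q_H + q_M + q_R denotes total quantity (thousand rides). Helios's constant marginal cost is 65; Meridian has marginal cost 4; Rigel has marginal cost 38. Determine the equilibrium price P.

76

Helios's profit: π_H = (197 - Q)q_H - (65q_H). Setting ∂π_H/∂q_H = 0: 132 - 2q_H - (q_M + q_R) = 0.
Meridian's profit: π_M = (197 - Q)q_M - (4q_M). Setting ∂π_M/∂q_M = 0: 193 - 2q_M - (q_H + q_R) = 0.
Rigel's profit: π_R = (197 - Q)q_R - (38q_R). Setting ∂π_R/∂q_R = 0: 159 - 2q_R - (q_H + q_M) = 0.
Adding the 3 conditions: 484 − 2Q − 2Q = 0, i.e. Q = 121.
Back-substituting: q_H = (132 − 121) = 11, q_M = (193 − 121) = 72, q_R = (159 − 121) = 38.
Total output Q = 121, so price P = 197 - 121 = 76.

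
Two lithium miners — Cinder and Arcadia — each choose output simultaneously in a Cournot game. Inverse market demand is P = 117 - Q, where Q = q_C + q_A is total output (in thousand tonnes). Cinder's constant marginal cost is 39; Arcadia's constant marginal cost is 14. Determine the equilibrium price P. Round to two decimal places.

56.67

Cinder's profit: π_C = (117 - Q)q_C - (39q_C). Setting ∂π_C/∂q_C = 0: 78 - 2q_C - (q_A) = 0.
Arcadia's first-order condition: 103 - 2q_A - (q_C) = 0.
So q_C = (78 - q_A)/2 and q_A = (103 - q_C)/2.
Substituting one into the other gives q_C = 53/3 and q_A = 128/3.
Total output Q = 181/3, so price P = 117 - 181/3 = 170/3.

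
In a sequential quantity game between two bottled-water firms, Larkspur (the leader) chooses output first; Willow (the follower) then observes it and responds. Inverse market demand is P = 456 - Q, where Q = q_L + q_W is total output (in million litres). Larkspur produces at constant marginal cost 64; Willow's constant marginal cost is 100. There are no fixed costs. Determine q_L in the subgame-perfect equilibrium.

214

Solve by backward induction. Given q_L, the follower Willow maximises π_W = (456 - q_L - q_W)q_W - 100q_W.
Setting the follower's marginal profit to zero, 356 - q_L - 2q_W = 0, i.e. q_W = (356 - q_L)/2.
The leader anticipates this reaction. Substituting into P = 456 - Q gives P = 278 - (1/2)q_L, so π_L = (278 - (1/2)q_L)q_L - 64q_L.
Leader FOC: 214 - q_L = 0, so q_L = 214.
Then q_W = (356 - 214)/2 = 71.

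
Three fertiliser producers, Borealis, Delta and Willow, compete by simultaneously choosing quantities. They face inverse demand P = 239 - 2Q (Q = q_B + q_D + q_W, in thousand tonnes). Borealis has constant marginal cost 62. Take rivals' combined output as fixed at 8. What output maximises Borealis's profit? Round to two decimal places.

40.25

With rivals' combined output fixed at 8, Borealis's profit is π_B = (239 - 2·8 - 2q_B)q_B - (62q_B) = (223 - 2q_B)q_B - (62q_B).
∂π_B/∂q_B = 161 - 4q_B = 0, so q_B = 161/4.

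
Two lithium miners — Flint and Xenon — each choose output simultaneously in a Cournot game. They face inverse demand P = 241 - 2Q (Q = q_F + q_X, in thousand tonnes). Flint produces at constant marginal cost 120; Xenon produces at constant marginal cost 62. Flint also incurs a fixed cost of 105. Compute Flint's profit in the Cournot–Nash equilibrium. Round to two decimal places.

Flint's profit: π_F = (241 - 2Q)q_F - (120q_F). Setting ∂π_F/∂q_F = 0: 121 - 4q_F - 2(q_X) = 0.
Xenon's profit: π_X = (241 - 2Q)q_X - (62q_X). Setting ∂π_X/∂q_X = 0: 179 - 4q_X - 2(q_F) = 0.
So q_F = (121 - 2q_X)/4 and q_X = (179 - 2q_F)/4.
Substituting one into the other gives q_F = 21/2 and q_X = 79/2.
Price P = 241 - 2·50 = 141.
Flint's profit: (141 - 120)·(21/2) - 105 = 231/2.

115.50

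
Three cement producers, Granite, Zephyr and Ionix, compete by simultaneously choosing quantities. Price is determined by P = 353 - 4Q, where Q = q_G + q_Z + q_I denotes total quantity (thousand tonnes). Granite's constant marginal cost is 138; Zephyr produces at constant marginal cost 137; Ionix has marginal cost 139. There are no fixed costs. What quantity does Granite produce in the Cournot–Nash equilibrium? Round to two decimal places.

Granite's profit: π_G = (353 - 4Q)q_G - (138q_G). Setting ∂π_G/∂q_G = 0: 215 - 8q_G - 4(q_Z + q_I) = 0.
Zephyr's profit: π_Z = (353 - 4Q)q_Z - (137q_Z). Setting ∂π_Z/∂q_Z = 0: 216 - 8q_Z - 4(q_G + q_I) = 0.
Ionix's profit: π_I = (353 - 4Q)q_I - (139q_I). Setting ∂π_I/∂q_I = 0: 214 - 8q_I - 4(q_G + q_Z) = 0.
Adding the 3 first-order conditions: 645 − 16Q = 0, so Q = 645/16.
Back-substituting: q_G = (215 − 645/4)/4 = 215/16, q_Z = (216 − 645/4)/4 = 219/16, q_I = (214 − 645/4)/4 = 211/16.

13.44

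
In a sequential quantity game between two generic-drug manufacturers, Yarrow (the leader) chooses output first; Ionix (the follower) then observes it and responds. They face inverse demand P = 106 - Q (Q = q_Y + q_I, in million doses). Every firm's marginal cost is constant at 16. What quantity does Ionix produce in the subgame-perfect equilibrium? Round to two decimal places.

22.50

The follower Ionix best-responds to any q_Y: π_I = (106 - Q)q_I - 16q_I.
Setting the follower's marginal profit to zero, 90 - q_Y - 2q_I = 0, i.e. q_I = (90 - q_Y)/2.
Yarrow substitutes q_I(q_Y) into its own profit: π_Y = q_Y(106 - q_Y - (90 - q_Y)/2) - 16q_Y = (61 - (1/2)q_Y)q_Y - 16q_Y.
Maximising: ∂π_Y/∂q_Y = 45 - q_Y = 0, giving q_Y = 45.
Then q_I = (90 - 45)/2 = 45/2.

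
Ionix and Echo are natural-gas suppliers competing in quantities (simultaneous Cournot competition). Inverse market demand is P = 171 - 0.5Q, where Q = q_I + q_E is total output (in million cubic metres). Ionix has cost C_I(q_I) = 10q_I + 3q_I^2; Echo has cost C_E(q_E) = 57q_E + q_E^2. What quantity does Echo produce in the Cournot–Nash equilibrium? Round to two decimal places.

Ionix's profit: π_I = (171 - 0.5Q)q_I - (10q_I + 3q_I²). Setting ∂π_I/∂q_I = 0: 161 - 7q_I - (1/2)(q_E) = 0.
Echo's profit: π_E = (171 - 0.5Q)q_E - (57q_E + q_E²). Setting ∂π_E/∂q_E = 0: 114 - 3q_E - (1/2)(q_I) = 0.
So q_I = (161 - (1/2)q_E)/7 and q_E = (114 - (1/2)q_I)/3.
Solving the pair: q_I = 1704/83, q_E = 34.5783.

34.58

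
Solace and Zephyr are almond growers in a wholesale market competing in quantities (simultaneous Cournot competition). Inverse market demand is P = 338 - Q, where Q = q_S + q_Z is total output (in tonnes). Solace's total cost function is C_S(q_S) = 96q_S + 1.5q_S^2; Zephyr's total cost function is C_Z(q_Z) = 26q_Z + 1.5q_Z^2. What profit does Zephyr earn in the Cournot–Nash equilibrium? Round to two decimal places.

Solace's profit: π_S = (338 - Q)q_S - (96q_S + (3/2)q_S²). Setting ∂π_S/∂q_S = 0: 242 - 5q_S - (q_Z) = 0.
Zephyr's first-order condition: 312 - 5q_Z - (q_S) = 0.
So q_S = (242 - q_Z)/5 and q_Z = (312 - q_S)/5.
Solving the pair: q_S = 449/12, q_Z = 659/12.
Price P = 338 - 277/3 = 737/3.
Zephyr's profit: (737/3)·(659/12) - 26·(659/12) - (3/2)(659/12)² = 7539.6007.

7539.60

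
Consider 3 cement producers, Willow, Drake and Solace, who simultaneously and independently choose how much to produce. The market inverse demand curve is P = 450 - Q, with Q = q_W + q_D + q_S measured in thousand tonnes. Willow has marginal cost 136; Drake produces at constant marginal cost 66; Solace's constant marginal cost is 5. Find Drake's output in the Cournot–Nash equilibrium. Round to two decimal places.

98.25

Willow's profit: π_W = (450 - Q)q_W - (136q_W). Setting ∂π_W/∂q_W = 0: 314 - 2q_W - (q_D + q_S) = 0.
Drake's first-order condition: 384 - 2q_D - (q_W + q_S) = 0.
Solace's first-order condition: 445 - 2q_S - (q_W + q_D) = 0.
Adding the 3 first-order conditions: 1143 − 4Q = 0, so Q = 1143/4.
Back-substituting: q_W = (314 − 1143/4) = 113/4, q_D = (384 − 1143/4) = 393/4, q_S = (445 − 1143/4) = 637/4.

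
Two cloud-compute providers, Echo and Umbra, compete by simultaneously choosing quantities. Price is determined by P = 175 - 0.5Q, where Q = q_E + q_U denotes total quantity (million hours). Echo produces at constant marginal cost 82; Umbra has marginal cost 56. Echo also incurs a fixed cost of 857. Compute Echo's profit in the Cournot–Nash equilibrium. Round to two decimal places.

140.56

Echo's profit: π_E = (175 - 0.5Q)q_E - (82q_E). Setting ∂π_E/∂q_E = 0: 93 - q_E - (1/2)(q_U) = 0.
Umbra's profit: π_U = (175 - 0.5Q)q_U - (56q_U). Setting ∂π_U/∂q_U = 0: 119 - q_U - (1/2)(q_E) = 0.
So q_E = (93 - (1/2)q_U) and q_U = (119 - (1/2)q_E).
Substituting one into the other gives q_E = 134/3 and q_U = 290/3.
Price P = 175 - (1/2)·(424/3) = 313/3.
Echo's profit: (313/3 - 82)·(134/3) - 857 = 1265/9.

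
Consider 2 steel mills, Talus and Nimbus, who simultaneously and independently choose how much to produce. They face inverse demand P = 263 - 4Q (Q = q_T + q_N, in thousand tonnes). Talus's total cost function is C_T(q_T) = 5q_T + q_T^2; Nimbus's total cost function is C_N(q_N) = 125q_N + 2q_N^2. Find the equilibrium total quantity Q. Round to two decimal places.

27.81

Talus's profit: π_T = (263 - 4Q)q_T - (5q_T + q_T²). Setting ∂π_T/∂q_T = 0: 258 - 10q_T - 4(q_N) = 0.
Nimbus's profit: π_N = (263 - 4Q)q_N - (125q_N + 2q_N²). Setting ∂π_N/∂q_N = 0: 138 - 12q_N - 4(q_T) = 0.
Rearranging gives the reaction functions q_T = (258 - 4q_N)/10 and q_N = (138 - 4q_T)/12.
Substituting one into the other gives q_T = 318/13 and q_N = 87/26.
Total output Q = 318/13 + 87/26 = 723/26.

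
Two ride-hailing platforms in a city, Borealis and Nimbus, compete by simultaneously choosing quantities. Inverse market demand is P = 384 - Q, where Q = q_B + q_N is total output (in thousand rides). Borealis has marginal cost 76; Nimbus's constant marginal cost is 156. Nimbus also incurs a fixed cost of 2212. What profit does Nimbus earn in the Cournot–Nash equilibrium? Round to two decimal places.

Borealis's profit: π_B = (384 - Q)q_B - (76q_B). Setting ∂π_B/∂q_B = 0: 308 - 2q_B - (q_N) = 0.
Nimbus's profit: π_N = (384 - Q)q_N - (156q_N). Setting ∂π_N/∂q_N = 0: 228 - 2q_N - (q_B) = 0.
So q_B = (308 - q_N)/2 and q_N = (228 - q_B)/2.
Substituting one into the other gives q_B = 388/3 and q_N = 148/3.
Price P = 384 - 536/3 = 616/3.
Nimbus's profit: (616/3 - 156)·(148/3) - 2212 = 1996/9.

221.78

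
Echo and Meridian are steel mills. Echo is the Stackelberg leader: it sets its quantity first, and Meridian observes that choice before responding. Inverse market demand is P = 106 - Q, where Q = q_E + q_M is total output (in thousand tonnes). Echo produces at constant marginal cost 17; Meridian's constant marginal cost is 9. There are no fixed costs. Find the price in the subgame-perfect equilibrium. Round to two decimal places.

37.25

The follower Meridian best-responds to any q_E: π_M = (106 - Q)q_M - 9q_M.
Follower FOC: 97 - q_E - 2q_M = 0, so q_M(q_E) = (97 - q_E)/2.
The leader anticipates this reaction. Substituting into P = 106 - Q gives P = 115/2 - (1/2)q_E, so π_E = (115/2 - (1/2)q_E)q_E - 17q_E.
The leader's first-order condition 81/2 - q_E = 0 yields q_E = 81/2.
Then q_M = (97 - 81/2)/2 = 113/4.
Total output Q = 275/4, so price P = 106 - 275/4 = 149/4.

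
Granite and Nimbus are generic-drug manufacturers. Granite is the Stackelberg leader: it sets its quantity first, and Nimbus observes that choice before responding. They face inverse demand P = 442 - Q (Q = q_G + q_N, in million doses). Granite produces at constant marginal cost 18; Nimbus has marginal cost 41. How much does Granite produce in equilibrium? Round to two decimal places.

223.50

Solve by backward induction. Given q_G, the follower Nimbus maximises π_N = (442 - q_G - q_N)q_N - 41q_N.
Follower FOC: 401 - q_G - 2q_N = 0, so q_N(q_G) = (401 - q_G)/2.
Granite substitutes q_N(q_G) into its own profit: π_G = q_G(442 - q_G - (401 - q_G)/2) - 18q_G = (483/2 - (1/2)q_G)q_G - 18q_G.
Maximising: ∂π_G/∂q_G = 447/2 - q_G = 0, giving q_G = 447/2.
Then q_N = (401 - 447/2)/2 = 355/4.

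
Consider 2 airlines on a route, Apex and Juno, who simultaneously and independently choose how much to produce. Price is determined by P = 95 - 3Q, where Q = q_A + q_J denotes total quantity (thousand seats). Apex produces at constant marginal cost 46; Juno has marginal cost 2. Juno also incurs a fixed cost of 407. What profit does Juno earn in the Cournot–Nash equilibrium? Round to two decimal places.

Apex's profit: π_A = (95 - 3Q)q_A - (46q_A). Setting ∂π_A/∂q_A = 0: 49 - 6q_A - 3(q_J) = 0.
Juno's first-order condition: 93 - 6q_J - 3(q_A) = 0.
Rearranging gives the reaction functions q_A = (49 - 3q_J)/6 and q_J = (93 - 3q_A)/6.
Solving the pair: q_A = 5/9, q_J = 137/9.
Price P = 95 - 3·(142/9) = 143/3.
Juno's profit: (143/3 - 2)·(137/9) - 407 = 288.1481.

288.15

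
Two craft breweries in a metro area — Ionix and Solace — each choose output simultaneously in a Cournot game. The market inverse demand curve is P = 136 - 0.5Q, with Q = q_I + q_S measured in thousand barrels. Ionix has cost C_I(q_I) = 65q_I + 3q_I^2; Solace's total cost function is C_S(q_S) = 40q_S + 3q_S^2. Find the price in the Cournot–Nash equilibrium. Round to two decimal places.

Ionix's profit: π_I = (136 - 0.5Q)q_I - (65q_I + 3q_I²). Setting ∂π_I/∂q_I = 0: 71 - 7q_I - (1/2)(q_S) = 0.
Solace's profit: π_S = (136 - 0.5Q)q_S - (40q_S + 3q_S²). Setting ∂π_S/∂q_S = 0: 96 - 7q_S - (1/2)(q_I) = 0.
Best responses: q_I = (71 - (1/2)q_S)/7, q_S = (96 - (1/2)q_I)/7.
Substituting one into the other gives q_I = 1796/195 and q_S = 13.0564.
Total output Q = 334/15, so price P = 136 - (1/2)·(334/15) = 1873/15.

124.87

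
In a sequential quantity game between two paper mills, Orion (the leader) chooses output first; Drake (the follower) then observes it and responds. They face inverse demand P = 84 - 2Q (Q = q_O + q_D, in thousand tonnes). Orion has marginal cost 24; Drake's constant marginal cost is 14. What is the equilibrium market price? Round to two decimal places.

36.50

The follower Drake best-responds to any q_O: π_D = (84 - 2Q)q_D - 14q_D.
Setting the follower's marginal profit to zero, 70 - 2q_O - 4q_D = 0, i.e. q_D = (70 - 2q_O)/4.
Orion substitutes q_D(q_O) into its own profit: π_O = q_O(84 - 2q_O - (70 - 2q_O)/2) - 24q_O = (49 - q_O)q_O - 24q_O.
Leader FOC: 25 - 2q_O = 0, so q_O = 25/2.
Then q_D = (70 - 2·(25/2))/4 = 45/4.
Total output Q = 95/4, so price P = 84 - 2·(95/4) = 73/2.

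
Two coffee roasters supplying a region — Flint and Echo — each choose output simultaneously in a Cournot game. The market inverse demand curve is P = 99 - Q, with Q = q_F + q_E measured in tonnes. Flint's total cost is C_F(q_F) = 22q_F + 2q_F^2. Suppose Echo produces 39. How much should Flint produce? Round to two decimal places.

6.33

With the rival's output fixed at 39, Flint's profit is π_F = (99 - 39 - q_F)q_F - (22q_F + 2q_F²) = (60 - q_F)q_F - (22q_F + 2q_F²).
∂π_F/∂q_F = 38 - 6q_F = 0, so q_F = 19/3.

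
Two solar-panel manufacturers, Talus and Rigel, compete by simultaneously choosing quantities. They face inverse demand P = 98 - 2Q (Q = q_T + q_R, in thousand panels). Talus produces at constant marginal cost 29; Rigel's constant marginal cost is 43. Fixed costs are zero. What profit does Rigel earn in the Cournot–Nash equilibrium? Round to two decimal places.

Talus's profit: π_T = (98 - 2Q)q_T - (29q_T). Setting ∂π_T/∂q_T = 0: 69 - 4q_T - 2(q_R) = 0.
Rigel's first-order condition: 55 - 4q_R - 2(q_T) = 0.
So q_T = (69 - 2q_R)/4 and q_R = (55 - 2q_T)/4.
Solving the pair: q_T = 83/6, q_R = 41/6.
Price P = 98 - 2·(62/3) = 170/3.
Rigel's profit: (170/3 - 43)·(41/6) = 1681/18.

93.39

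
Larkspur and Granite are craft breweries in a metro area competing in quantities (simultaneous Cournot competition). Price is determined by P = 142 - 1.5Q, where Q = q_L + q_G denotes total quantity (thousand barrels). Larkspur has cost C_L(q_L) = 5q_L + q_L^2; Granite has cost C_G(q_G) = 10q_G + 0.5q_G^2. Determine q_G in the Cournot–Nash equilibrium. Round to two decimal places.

25.61

Larkspur's profit: π_L = (142 - 1.5Q)q_L - (5q_L + q_L²). Setting ∂π_L/∂q_L = 0: 137 - 5q_L - (3/2)(q_G) = 0.
Granite's profit: π_G = (142 - 1.5Q)q_G - (10q_G + (1/2)q_G²). Setting ∂π_G/∂q_G = 0: 132 - 4q_G - (3/2)(q_L) = 0.
Best responses: q_L = (137 - (3/2)q_G)/5, q_G = (132 - (3/2)q_L)/4.
Solving the pair: q_L = 1400/71, q_G = 1818/71.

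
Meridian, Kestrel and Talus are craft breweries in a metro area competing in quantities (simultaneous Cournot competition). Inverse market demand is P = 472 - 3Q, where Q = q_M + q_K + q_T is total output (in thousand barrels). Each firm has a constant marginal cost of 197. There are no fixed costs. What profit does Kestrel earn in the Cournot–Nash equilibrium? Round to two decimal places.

Each firm earns π_i = (472 - 3Q)q_i - 197q_i.
First-order condition (treating rivals' output as given): 275 - 6q_i - 3·Σ_{j≠i} q_j = 0.
By symmetry each firm produces the same amount; substituting Σ_{j≠i} q_j = 2q_i yields q_i = 275/12.
Price P = 472 - 3·(275/4) = 1063/4.
Kestrel's profit: (1063/4 - 197)·(275/12) = 1575.5208.

1575.52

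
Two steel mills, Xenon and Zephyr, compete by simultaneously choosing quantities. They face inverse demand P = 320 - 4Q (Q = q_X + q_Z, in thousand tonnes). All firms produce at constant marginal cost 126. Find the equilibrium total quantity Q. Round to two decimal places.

Each firm earns π_i = (320 - 4Q)q_i - 126q_i.
Setting ∂π_i/∂q_i = 0 with rivals' quantities fixed: 194 - 8q_i - 4q_j = 0.
By symmetry each firm produces the same amount; substituting q_j = q_i yields q_i = 194/12 = 97/6.
Total output Q = 97/6 + 97/6 = 97/3.

32.33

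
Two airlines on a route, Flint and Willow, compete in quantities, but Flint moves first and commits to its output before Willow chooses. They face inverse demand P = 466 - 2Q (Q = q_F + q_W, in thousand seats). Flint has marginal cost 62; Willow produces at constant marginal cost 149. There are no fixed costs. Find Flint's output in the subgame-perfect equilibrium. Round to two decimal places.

122.75

The follower Willow best-responds to any q_F: π_W = (466 - 2Q)q_W - 149q_W.
Setting the follower's marginal profit to zero, 317 - 2q_F - 4q_W = 0, i.e. q_W = (317 - 2q_F)/4.
Flint substitutes q_W(q_F) into its own profit: π_F = q_F(466 - 2q_F - (317 - 2q_F)/2) - 62q_F = (615/2 - q_F)q_F - 62q_F.
The leader's first-order condition 491/2 - 2q_F = 0 yields q_F = 491/4.
Then q_W = (317 - 2·(491/4))/4 = 143/8.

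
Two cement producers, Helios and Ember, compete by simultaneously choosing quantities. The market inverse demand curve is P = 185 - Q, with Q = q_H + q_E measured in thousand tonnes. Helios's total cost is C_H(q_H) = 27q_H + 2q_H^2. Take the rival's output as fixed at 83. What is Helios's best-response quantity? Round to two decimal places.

12.50

With the rival's output fixed at 83, Helios's profit is π_H = (185 - 83 - q_H)q_H - (27q_H + 2q_H²) = (102 - q_H)q_H - (27q_H + 2q_H²).
∂π_H/∂q_H = 75 - 6q_H = 0, so q_H = 25/2.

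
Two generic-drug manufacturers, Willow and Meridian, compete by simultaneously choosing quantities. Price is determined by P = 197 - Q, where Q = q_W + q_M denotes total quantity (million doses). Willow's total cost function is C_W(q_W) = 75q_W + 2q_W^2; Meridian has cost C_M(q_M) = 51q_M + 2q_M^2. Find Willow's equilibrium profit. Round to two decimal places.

840.97

Willow's profit: π_W = (197 - Q)q_W - (75q_W + 2q_W²). Setting ∂π_W/∂q_W = 0: 122 - 6q_W - (q_M) = 0.
Meridian's first-order condition: 146 - 6q_M - (q_W) = 0.
So q_W = (122 - q_M)/6 and q_M = (146 - q_W)/6.
Substituting one into the other gives q_W = 586/35 and q_M = 754/35.
Price P = 197 - 268/7 = 1111/7.
Willow's profit: (1111/7)·(586/35) - 75·(586/35) - 2(586/35)² = 840.9698.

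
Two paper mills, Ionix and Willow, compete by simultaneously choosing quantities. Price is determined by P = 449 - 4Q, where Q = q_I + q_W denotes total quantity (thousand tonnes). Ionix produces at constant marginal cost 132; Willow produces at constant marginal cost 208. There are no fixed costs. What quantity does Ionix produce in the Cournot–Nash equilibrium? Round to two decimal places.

Ionix's profit: π_I = (449 - 4Q)q_I - (132q_I). Setting ∂π_I/∂q_I = 0: 317 - 8q_I - 4(q_W) = 0.
Willow's profit: π_W = (449 - 4Q)q_W - (208q_W). Setting ∂π_W/∂q_W = 0: 241 - 8q_W - 4(q_I) = 0.
Rearranging gives the reaction functions q_I = (317 - 4q_W)/8 and q_W = (241 - 4q_I)/8.
Substituting one into the other gives q_I = 131/4 and q_W = 55/4.

32.75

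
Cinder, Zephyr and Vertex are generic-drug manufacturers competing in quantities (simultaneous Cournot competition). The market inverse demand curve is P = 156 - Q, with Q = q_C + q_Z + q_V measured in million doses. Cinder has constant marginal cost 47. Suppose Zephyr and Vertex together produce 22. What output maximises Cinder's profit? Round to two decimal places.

With rivals' combined output fixed at 22, Cinder's profit is π_C = (156 - 22 - q_C)q_C - (47q_C) = (134 - q_C)q_C - (47q_C).
∂π_C/∂q_C = 87 - 2q_C = 0, so q_C = 87/2.

43.50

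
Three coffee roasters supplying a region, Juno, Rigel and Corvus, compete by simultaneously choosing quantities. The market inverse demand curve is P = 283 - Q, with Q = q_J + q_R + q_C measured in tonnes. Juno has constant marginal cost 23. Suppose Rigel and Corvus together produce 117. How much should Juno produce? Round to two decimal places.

71.50

With rivals' combined output fixed at 117, Juno's profit is π_J = (283 - 117 - q_J)q_J - (23q_J) = (166 - q_J)q_J - (23q_J).
∂π_J/∂q_J = 143 - 2q_J = 0, so q_J = 143/2.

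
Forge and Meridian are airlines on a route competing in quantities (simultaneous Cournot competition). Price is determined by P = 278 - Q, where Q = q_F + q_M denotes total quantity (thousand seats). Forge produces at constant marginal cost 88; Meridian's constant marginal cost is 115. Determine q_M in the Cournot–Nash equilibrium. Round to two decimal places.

Forge's profit: π_F = (278 - Q)q_F - (88q_F). Setting ∂π_F/∂q_F = 0: 190 - 2q_F - (q_M) = 0.
Meridian's profit: π_M = (278 - Q)q_M - (115q_M). Setting ∂π_M/∂q_M = 0: 163 - 2q_M - (q_F) = 0.
Rearranging gives the reaction functions q_F = (190 - q_M)/2 and q_M = (163 - q_F)/2.
Substituting one into the other gives q_F = 217/3 and q_M = 136/3.

45.33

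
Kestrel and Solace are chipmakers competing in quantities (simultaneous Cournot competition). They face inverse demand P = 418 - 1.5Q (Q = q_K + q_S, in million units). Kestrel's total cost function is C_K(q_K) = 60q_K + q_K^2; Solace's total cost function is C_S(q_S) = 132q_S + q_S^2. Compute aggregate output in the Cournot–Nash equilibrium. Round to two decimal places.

99.08

Kestrel's profit: π_K = (418 - 1.5Q)q_K - (60q_K + q_K²). Setting ∂π_K/∂q_K = 0: 358 - 5q_K - (3/2)(q_S) = 0.
Solace's first-order condition: 286 - 5q_S - (3/2)(q_K) = 0.
Best responses: q_K = (358 - (3/2)q_S)/5, q_S = (286 - (3/2)q_K)/5.
Solving the pair: q_K = 59.8242, q_S = 39.2527.
Total output Q = 59.8242 + 39.2527 = 1288/13.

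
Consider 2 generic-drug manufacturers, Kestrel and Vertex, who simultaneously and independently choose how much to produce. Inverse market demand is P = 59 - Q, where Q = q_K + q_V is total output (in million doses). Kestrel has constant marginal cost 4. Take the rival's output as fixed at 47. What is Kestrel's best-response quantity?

4

With the rival's output fixed at 47, Kestrel's profit is π_K = (59 - 47 - q_K)q_K - (4q_K) = (12 - q_K)q_K - (4q_K).
∂π_K/∂q_K = 8 - 2q_K = 0, so q_K = 4.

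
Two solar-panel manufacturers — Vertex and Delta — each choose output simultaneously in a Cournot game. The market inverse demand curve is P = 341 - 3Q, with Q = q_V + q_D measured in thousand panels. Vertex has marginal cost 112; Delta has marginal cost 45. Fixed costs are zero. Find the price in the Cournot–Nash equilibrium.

166

Vertex's profit: π_V = (341 - 3Q)q_V - (112q_V). Setting ∂π_V/∂q_V = 0: 229 - 6q_V - 3(q_D) = 0.
Delta's profit: π_D = (341 - 3Q)q_D - (45q_D). Setting ∂π_D/∂q_D = 0: 296 - 6q_D - 3(q_V) = 0.
So q_V = (229 - 3q_D)/6 and q_D = (296 - 3q_V)/6.
Substituting one into the other gives q_V = 18 and q_D = 121/3.
Total output Q = 175/3, so price P = 341 - 3·(175/3) = 166.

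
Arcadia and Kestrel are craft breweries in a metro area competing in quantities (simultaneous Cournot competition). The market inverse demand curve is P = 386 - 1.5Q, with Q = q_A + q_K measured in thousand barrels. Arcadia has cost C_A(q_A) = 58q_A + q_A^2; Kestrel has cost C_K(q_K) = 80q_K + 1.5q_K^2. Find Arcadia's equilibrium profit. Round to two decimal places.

7392.52

Arcadia's profit: π_A = (386 - 1.5Q)q_A - (58q_A + q_A²). Setting ∂π_A/∂q_A = 0: 328 - 5q_A - (3/2)(q_K) = 0.
Kestrel's first-order condition: 306 - 6q_K - (3/2)(q_A) = 0.
So q_A = (328 - (3/2)q_K)/5 and q_K = (306 - (3/2)q_A)/6.
Substituting one into the other gives q_A = 54.3784 and q_K = 1384/37.
Price P = 386 - (3/2)·91.7838 = 248.3243.
Arcadia's profit: 248.3243·54.3784 - 58·54.3784 - 54.3784² = 7392.5201.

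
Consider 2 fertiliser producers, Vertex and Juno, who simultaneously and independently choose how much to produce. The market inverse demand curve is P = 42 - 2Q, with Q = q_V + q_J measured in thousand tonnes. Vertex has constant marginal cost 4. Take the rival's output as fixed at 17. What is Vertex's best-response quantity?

With the rival's output fixed at 17, Vertex's profit is π_V = (42 - 2·17 - 2q_V)q_V - (4q_V) = (8 - 2q_V)q_V - (4q_V).
∂π_V/∂q_V = 4 - 4q_V = 0, so q_V = 1.

1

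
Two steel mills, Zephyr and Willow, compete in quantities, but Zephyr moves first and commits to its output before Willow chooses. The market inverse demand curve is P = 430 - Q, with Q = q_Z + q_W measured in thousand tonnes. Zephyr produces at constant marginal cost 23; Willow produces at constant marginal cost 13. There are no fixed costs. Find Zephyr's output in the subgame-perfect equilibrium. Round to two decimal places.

198.50

The follower Willow best-responds to any q_Z: π_W = (430 - Q)q_W - 13q_W.
Follower FOC: 417 - q_Z - 2q_W = 0, so q_W(q_Z) = (417 - q_Z)/2.
The leader anticipates this reaction. Substituting into P = 430 - Q gives P = 443/2 - (1/2)q_Z, so π_Z = (443/2 - (1/2)q_Z)q_Z - 23q_Z.
The leader's first-order condition 397/2 - q_Z = 0 yields q_Z = 397/2.
Then q_W = (417 - 397/2)/2 = 437/4.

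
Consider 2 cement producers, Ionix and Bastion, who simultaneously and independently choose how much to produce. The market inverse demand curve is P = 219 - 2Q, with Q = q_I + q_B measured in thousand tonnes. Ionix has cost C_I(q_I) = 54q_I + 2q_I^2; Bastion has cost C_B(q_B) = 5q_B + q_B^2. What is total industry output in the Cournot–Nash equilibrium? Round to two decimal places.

44.18

Ionix's profit: π_I = (219 - 2Q)q_I - (54q_I + 2q_I²). Setting ∂π_I/∂q_I = 0: 165 - 8q_I - 2(q_B) = 0.
Bastion's profit: π_B = (219 - 2Q)q_B - (5q_B + q_B²). Setting ∂π_B/∂q_B = 0: 214 - 6q_B - 2(q_I) = 0.
So q_I = (165 - 2q_B)/8 and q_B = (214 - 2q_I)/6.
Solving the pair: q_I = 281/22, q_B = 691/22.
Total output Q = 281/22 + 691/22 = 486/11.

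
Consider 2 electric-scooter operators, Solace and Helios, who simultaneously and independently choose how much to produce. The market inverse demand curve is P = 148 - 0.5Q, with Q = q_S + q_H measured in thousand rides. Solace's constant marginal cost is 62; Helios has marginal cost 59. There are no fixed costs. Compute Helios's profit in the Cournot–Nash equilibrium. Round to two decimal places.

1880.89

Solace's profit: π_S = (148 - 0.5Q)q_S - (62q_S). Setting ∂π_S/∂q_S = 0: 86 - q_S - (1/2)(q_H) = 0.
Helios's first-order condition: 89 - q_H - (1/2)(q_S) = 0.
Rearranging gives the reaction functions q_S = (86 - (1/2)q_H) and q_H = (89 - (1/2)q_S).
Solving the pair: q_S = 166/3, q_H = 184/3.
Price P = 148 - (1/2)·(350/3) = 269/3.
Helios's profit: (269/3 - 59)·(184/3) = 1880.8889.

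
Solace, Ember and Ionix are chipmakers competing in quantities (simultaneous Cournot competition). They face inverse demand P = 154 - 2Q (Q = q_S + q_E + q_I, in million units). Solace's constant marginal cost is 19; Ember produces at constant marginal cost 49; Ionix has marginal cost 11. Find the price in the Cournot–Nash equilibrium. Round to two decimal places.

58.25

Solace's profit: π_S = (154 - 2Q)q_S - (19q_S). Setting ∂π_S/∂q_S = 0: 135 - 4q_S - 2(q_E + q_I) = 0.
Ember's profit: π_E = (154 - 2Q)q_E - (49q_E). Setting ∂π_E/∂q_E = 0: 105 - 4q_E - 2(q_S + q_I) = 0.
Ionix's first-order condition: 143 - 4q_I - 2(q_S + q_E) = 0.
Adding the 3 conditions: 383 − 4Q − 4Q = 0, i.e. Q = 383/8.
Back-substituting: q_S = (135 − 383/4)/2 = 157/8, q_E = (105 − 383/4)/2 = 37/8, q_I = (143 − 383/4)/2 = 189/8.
Total output Q = 383/8, so price P = 154 - 2·(383/8) = 233/4.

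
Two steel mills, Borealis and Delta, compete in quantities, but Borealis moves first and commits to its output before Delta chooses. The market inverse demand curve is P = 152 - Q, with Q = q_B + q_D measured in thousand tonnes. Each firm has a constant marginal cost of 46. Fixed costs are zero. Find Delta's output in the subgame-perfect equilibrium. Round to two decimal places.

The follower Delta best-responds to any q_B: π_D = (152 - Q)q_D - 46q_D.
Setting the follower's marginal profit to zero, 106 - q_B - 2q_D = 0, i.e. q_D = (106 - q_B)/2.
The leader anticipates this reaction. Substituting into P = 152 - Q gives P = 99 - (1/2)q_B, so π_B = (99 - (1/2)q_B)q_B - 46q_B.
The leader's first-order condition 53 - q_B = 0 yields q_B = 53.
Then q_D = (106 - 53)/2 = 53/2.

26.50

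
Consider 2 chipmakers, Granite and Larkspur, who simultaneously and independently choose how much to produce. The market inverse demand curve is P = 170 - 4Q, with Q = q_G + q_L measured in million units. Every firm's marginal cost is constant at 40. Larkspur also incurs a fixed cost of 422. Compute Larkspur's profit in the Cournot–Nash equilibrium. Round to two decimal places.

Each firm earns π_i = (170 - 4Q)q_i - 40q_i.
Setting ∂π_i/∂q_i = 0 with rivals' quantities fixed: 130 - 8q_i - 4q_j = 0.
By symmetry each firm produces the same amount; substituting q_j = q_i yields q_i = 130/12 = 65/6.
Price P = 170 - 4·(65/3) = 250/3.
Larkspur's profit: (250/3 - 40)·(65/6) - 422 = 427/9.

47.44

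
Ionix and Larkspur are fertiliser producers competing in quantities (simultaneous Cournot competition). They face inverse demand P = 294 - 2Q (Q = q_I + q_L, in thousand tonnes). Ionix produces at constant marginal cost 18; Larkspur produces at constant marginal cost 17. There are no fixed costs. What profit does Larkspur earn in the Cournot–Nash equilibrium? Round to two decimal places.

Ionix's profit: π_I = (294 - 2Q)q_I - (18q_I). Setting ∂π_I/∂q_I = 0: 276 - 4q_I - 2(q_L) = 0.
Larkspur's first-order condition: 277 - 4q_L - 2(q_I) = 0.
Best responses: q_I = (276 - 2q_L)/4, q_L = (277 - 2q_I)/4.
Solving the pair: q_I = 275/6, q_L = 139/3.
Price P = 294 - 2·(553/6) = 329/3.
Larkspur's profit: (329/3 - 17)·(139/3) = 4293.5556.

4293.56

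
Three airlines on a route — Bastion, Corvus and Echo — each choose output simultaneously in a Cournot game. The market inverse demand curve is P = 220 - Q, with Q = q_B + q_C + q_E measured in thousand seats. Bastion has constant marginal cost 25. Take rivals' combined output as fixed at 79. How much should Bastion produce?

58

With rivals' combined output fixed at 79, Bastion's profit is π_B = (220 - 79 - q_B)q_B - (25q_B) = (141 - q_B)q_B - (25q_B).
∂π_B/∂q_B = 116 - 2q_B = 0, so q_B = 58.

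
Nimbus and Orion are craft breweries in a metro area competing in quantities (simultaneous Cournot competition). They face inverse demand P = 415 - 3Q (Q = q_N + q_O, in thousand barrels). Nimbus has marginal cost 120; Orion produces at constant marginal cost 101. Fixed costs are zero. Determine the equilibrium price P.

212

Nimbus's profit: π_N = (415 - 3Q)q_N - (120q_N). Setting ∂π_N/∂q_N = 0: 295 - 6q_N - 3(q_O) = 0.
Orion's first-order condition: 314 - 6q_O - 3(q_N) = 0.
Best responses: q_N = (295 - 3q_O)/6, q_O = (314 - 3q_N)/6.
Solving the pair: q_N = 92/3, q_O = 37.
Total output Q = 203/3, so price P = 415 - 3·(203/3) = 212.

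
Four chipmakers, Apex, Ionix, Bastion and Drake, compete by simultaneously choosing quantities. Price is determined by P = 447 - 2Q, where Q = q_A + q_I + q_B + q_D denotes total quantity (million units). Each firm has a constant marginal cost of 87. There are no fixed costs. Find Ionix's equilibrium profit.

Each firm earns π_i = (447 - 2Q)q_i - 87q_i.
First-order condition (treating rivals' output as given): 360 - 4q_i - 2·Σ_{j≠i} q_j = 0.
With identical firms every q_j equals q_i, so Σ_{j≠i} q_j = 3q_i and 360 = 10q_i, giving q_i = 36.
Price P = 447 - 2·144 = 159.
Ionix's profit: (159 - 87)·36 = 2592.

2592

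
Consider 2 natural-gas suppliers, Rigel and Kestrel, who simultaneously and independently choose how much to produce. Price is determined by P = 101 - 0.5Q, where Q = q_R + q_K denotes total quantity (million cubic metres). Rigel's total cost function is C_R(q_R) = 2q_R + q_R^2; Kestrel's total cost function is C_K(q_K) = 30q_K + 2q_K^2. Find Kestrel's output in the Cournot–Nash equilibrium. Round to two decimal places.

11.08

Rigel's profit: π_R = (101 - 0.5Q)q_R - (2q_R + q_R²). Setting ∂π_R/∂q_R = 0: 99 - 3q_R - (1/2)(q_K) = 0.
Kestrel's first-order condition: 71 - 5q_K - (1/2)(q_R) = 0.
So q_R = (99 - (1/2)q_K)/3 and q_K = (71 - (1/2)q_R)/5.
Substituting one into the other gives q_R = 1838/59 and q_K = 654/59.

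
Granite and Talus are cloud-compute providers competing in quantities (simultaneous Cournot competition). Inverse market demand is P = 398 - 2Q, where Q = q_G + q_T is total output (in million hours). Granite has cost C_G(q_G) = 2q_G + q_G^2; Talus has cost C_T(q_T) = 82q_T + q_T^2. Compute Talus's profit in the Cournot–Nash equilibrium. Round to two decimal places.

Granite's profit: π_G = (398 - 2Q)q_G - (2q_G + q_G²). Setting ∂π_G/∂q_G = 0: 396 - 6q_G - 2(q_T) = 0.
Talus's profit: π_T = (398 - 2Q)q_T - (82q_T + q_T²). Setting ∂π_T/∂q_T = 0: 316 - 6q_T - 2(q_G) = 0.
Rearranging gives the reaction functions q_G = (396 - 2q_T)/6 and q_T = (316 - 2q_G)/6.
Solving the pair: q_G = 109/2, q_T = 69/2.
Price P = 398 - 2·89 = 220.
Talus's profit: 220·(69/2) - 82·(69/2) - (69/2)² = 3570.7500.

3570.75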